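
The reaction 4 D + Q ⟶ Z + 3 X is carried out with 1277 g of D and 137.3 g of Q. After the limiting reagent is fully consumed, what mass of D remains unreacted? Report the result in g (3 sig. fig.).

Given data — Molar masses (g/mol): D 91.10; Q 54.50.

359 g

n(D) = 1277 / 91.10 = 14.02 mol
n(Q) = 137.3 / 54.50 = 2.519 mol
n/ν for D = 14.02/4 = 3.505
n/ν for Q = 2.519/1 = 2.519
Smallest n/ν is Q → limiting reagent.
D consumed = (4/1) × 2.519 = 10.08 mol
D remaining = 14.02 − 10.08 = 3.940 mol
mass = 3.940 × 91.10 = 358.9 g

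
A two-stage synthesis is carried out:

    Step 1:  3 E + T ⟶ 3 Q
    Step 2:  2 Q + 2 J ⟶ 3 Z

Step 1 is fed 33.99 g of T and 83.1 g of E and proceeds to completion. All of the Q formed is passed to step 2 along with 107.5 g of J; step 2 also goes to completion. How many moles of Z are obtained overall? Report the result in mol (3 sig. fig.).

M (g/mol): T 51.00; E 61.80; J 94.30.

Step 1:
n(T) = 33.99 / 51.00 = 0.6665 mol
n(E) = 83.10 / 61.80 = 1.345 mol
n/ν for T = 0.6665/1 = 0.6665
n/ν for E = 1.345/3 = 0.4483
Smallest n/ν is E → limiting reagent.
n(Q) produced = (3/3) × 1.345 = 1.345 mol
Step 2:
n(Q) available = 1.345 mol
n(J) = 107.5 / 94.30 = 1.140 mol
n/ν for Q = 1.345/2 = 0.6725
n/ν for J = 1.140/2 = 0.5700
Smallest n/ν is J → limiting reagent.
n(Z) = (3/2) × 1.140 = 1.710 mol

1.71 mol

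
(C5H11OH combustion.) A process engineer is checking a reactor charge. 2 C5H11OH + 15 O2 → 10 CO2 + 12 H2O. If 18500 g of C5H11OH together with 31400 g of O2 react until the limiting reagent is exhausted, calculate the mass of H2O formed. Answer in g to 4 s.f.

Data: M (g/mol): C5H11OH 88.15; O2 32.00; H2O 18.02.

14150 g

n(C5H11OH) = 18500 / 88.15 = 209.9 mol
n(O2) = 31400 / 32.00 = 981.3 mol
n/ν for C5H11OH = 209.9/2 = 105.0
n/ν for O2 = 981.3/15 = 65.42
Smallest n/ν is O2 → limiting reagent.
n(H2O) = (12/15) × 981.3 = 785.0 mol
mass = 785.0 × 18.02 = 14150 g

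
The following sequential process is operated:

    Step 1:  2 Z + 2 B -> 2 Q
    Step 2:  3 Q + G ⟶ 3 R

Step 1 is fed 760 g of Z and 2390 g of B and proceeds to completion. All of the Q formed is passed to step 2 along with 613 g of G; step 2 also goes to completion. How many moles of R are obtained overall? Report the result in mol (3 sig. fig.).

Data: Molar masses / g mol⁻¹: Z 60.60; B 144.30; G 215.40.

8.54 mol

Step 1:
n(Z) = 760.0 / 60.60 = 12.54 mol
n(B) = 2390 / 144.30 = 16.56 mol
n/ν for Z = 12.54/2 = 6.270
n/ν for B = 16.56/2 = 8.280
Smallest n/ν is Z → limiting reagent.
n(Q) produced = (2/2) × 12.54 = 12.54 mol
Step 2:
n(Q) available = 12.54 mol
n(G) = 613.0 / 215.40 = 2.846 mol
n/ν for Q = 12.54/3 = 4.180
n/ν for G = 2.846/1 = 2.846
Smallest n/ν is G → limiting reagent.
n(R) = (3/1) × 2.846 = 8.538 mol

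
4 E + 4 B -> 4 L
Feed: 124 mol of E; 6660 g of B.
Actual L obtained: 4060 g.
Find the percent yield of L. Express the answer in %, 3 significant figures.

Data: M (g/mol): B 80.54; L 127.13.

38.6 %

n(E) = 124.0 mol
n(B) = 6660 / 80.54 = 82.69 mol
n/ν → E: 31.00, B: 20.67; B is limiting.
theoretical n(L) = (4/4) × 82.69 = 82.69 mol → 10510 g
% yield = 4060 / 10510 × 100 = 38.63 %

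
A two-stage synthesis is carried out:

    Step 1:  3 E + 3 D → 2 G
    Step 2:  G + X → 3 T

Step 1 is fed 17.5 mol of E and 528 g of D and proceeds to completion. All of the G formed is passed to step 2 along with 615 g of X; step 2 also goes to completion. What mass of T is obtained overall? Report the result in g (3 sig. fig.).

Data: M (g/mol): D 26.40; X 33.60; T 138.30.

4840 g

Step 1:
n(E) = 17.50 mol
n(D) = 528.0 / 26.40 = 20.00 mol
n/ν → E: 5.833, D: 6.667; E is limiting.
n(G) produced = (2/3) × 17.50 = 11.67 mol
Step 2:
n(G) available = 11.67 mol
n(X) = 615.0 / 33.60 = 18.30 mol
n/ν → G: 11.67, X: 18.30; G is limiting.
n(T) = (3/1) × 11.67 = 35.01 mol
mass = 35.01 × 138.30 = 4842 g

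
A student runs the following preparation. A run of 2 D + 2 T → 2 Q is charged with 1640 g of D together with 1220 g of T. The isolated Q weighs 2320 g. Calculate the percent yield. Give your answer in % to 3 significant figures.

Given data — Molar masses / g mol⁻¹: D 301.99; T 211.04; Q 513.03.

83.3 %

n(D) = 1640 / 301.99 = 5.431 mol
n(T) = 1220 / 211.04 = 5.781 mol
n/ν for D = 5.431/2 = 2.716
n/ν for T = 5.781/2 = 2.891
Smallest n/ν is D → limiting reagent.
theoretical n(Q) = (2/2) × 5.431 = 5.431 mol → 2786 g
% yield = 2320 / 2786 × 100 = 83.27 %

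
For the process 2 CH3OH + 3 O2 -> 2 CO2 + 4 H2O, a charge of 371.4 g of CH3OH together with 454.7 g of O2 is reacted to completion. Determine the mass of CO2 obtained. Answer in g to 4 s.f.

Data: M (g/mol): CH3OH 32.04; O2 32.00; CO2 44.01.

416.9 g

n(CH3OH) = 371.4 / 32.04 = 11.59 mol
n(O2) = 454.7 / 32.00 = 14.21 mol
n/ν → CH3OH: 5.795, O2: 4.737; O2 is limiting.
n(CO2) = (2/3) × 14.21 = 9.473 mol
mass = 9.473 × 44.01 = 416.9 g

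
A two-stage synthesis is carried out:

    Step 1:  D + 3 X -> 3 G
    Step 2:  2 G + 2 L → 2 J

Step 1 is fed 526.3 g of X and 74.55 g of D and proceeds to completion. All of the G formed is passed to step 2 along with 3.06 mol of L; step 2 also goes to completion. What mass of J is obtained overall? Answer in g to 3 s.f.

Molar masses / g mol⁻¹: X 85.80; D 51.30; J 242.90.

Step 1:
n(X) = 526.3 / 85.80 = 6.134 mol
n(D) = 74.55 / 51.30 = 1.453 mol
n/ν for X = 6.134/3 = 2.045
n/ν for D = 1.453/1 = 1.453
Smallest n/ν is D → limiting reagent.
n(G) produced = (3/1) × 1.453 = 4.359 mol
Step 2:
n(G) available = 4.359 mol
n(L) = 3.060 mol
n/ν for G = 4.359/2 = 2.180
n/ν for L = 3.060/2 = 1.530
Smallest n/ν is L → limiting reagent.
n(J) = (2/2) × 3.060 = 3.060 mol
mass = 3.060 × 242.90 = 743.3 g

743 g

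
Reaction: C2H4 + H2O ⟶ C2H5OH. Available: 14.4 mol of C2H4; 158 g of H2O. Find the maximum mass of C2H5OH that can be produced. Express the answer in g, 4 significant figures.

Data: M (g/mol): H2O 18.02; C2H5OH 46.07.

403.9 g

n(C2H4) = 14.40 mol
n(H2O) = 158.0 / 18.02 = 8.768 mol
n/ν → C2H4: 14.40, H2O: 8.768; H2O is limiting.
n(C2H5OH) = (1/1) × 8.768 = 8.768 mol
mass = 8.768 × 46.07 = 403.9 g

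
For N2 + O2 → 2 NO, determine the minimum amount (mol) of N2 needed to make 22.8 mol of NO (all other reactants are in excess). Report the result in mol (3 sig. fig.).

11.4 mol

n(NO) = 22.80 mol
n(N2) = (1/2) × 22.80 = 11.40 mol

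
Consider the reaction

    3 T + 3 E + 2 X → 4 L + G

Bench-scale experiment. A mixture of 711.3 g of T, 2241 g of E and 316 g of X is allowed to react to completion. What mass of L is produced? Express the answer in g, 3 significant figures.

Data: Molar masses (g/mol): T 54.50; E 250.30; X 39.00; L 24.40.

291 g

n(T) = 711.3 / 54.50 = 13.05 mol
n(E) = 2241 / 250.30 = 8.953 mol
n(X) = 316.0 / 39.00 = 8.103 mol
n/ν for T = 13.05/3 = 4.350
n/ν for E = 8.953/3 = 2.984
n/ν for X = 8.103/2 = 4.052
Smallest n/ν is E → limiting reagent.
n(L) = (4/3) × 8.953 = 11.94 mol
mass = 11.94 × 24.40 = 291.3 g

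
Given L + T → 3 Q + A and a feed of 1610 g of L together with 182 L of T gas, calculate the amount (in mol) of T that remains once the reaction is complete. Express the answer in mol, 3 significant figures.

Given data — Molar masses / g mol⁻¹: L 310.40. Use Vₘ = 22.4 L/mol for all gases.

n(L) = 1610 / 310.40 = 5.187 mol
n(T) = 182.0 / 22.4 = 8.125 mol
n/ν for L = 5.187/1 = 5.187
n/ν for T = 8.125/1 = 8.125
Smallest n/ν is L → limiting reagent.
T consumed = (1/1) × 5.187 = 5.187 mol
T remaining = 8.125 − 5.187 = 2.938 mol

2.94 mol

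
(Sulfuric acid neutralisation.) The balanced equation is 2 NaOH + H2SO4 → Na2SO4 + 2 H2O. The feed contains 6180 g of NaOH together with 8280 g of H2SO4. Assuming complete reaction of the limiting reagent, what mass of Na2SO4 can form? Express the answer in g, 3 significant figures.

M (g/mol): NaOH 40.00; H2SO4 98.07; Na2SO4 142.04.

11000 g

n(NaOH) = 6180 / 40.00 = 154.5 mol
n(H2SO4) = 8280 / 98.07 = 84.43 mol
n/ν for NaOH = 154.5/2 = 77.25
n/ν for H2SO4 = 84.43/1 = 84.43
Smallest n/ν is NaOH → limiting reagent.
n(Na2SO4) = (1/2) × 154.5 = 77.25 mol
mass = 77.25 × 142.04 = 10970 g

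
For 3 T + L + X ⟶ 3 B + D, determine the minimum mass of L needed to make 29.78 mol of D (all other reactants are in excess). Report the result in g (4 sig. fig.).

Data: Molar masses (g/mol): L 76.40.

2275 g

n(D) = 29.78 mol
n(L) = (1/1) × 29.78 = 29.78 mol
mass = 29.78 × 76.40 = 2275 g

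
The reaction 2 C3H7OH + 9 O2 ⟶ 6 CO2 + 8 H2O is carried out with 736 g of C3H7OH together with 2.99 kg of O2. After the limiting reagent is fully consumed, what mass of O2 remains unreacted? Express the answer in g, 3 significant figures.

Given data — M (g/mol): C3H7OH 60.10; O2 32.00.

n(C3H7OH) = 736.0 / 60.10 = 12.25 mol
n(O2) = 2.990×1000 / 32.00 = 93.44 mol
n/ν for C3H7OH = 12.25/2 = 6.125
n/ν for O2 = 93.44/9 = 10.38
Smallest n/ν is C3H7OH → limiting reagent.
O2 consumed = (9/2) × 12.25 = 55.13 mol
O2 remaining = 93.44 − 55.13 = 38.31 mol
mass = 38.31 × 32.00 = 1226 g

1230 g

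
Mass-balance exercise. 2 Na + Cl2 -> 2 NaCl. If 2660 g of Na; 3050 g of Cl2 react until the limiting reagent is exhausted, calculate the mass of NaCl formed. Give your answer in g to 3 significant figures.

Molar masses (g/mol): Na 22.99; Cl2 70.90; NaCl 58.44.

n(Na) = 2660 / 22.99 = 115.7 mol
n(Cl2) = 3050 / 70.90 = 43.02 mol
n/ν for Na = 115.7/2 = 57.85
n/ν for Cl2 = 43.02/1 = 43.02
Smallest n/ν is Cl2 → limiting reagent.
n(NaCl) = (2/1) × 43.02 = 86.04 mol
mass = 86.04 × 58.44 = 5028 g

5030 g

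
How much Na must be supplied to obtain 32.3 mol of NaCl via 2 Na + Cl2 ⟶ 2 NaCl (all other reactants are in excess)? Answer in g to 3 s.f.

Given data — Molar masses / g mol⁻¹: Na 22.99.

743 g

n(NaCl) = 32.30 mol
n(Na) = (2/2) × 32.30 = 32.30 mol
mass = 32.30 × 22.99 = 742.6 g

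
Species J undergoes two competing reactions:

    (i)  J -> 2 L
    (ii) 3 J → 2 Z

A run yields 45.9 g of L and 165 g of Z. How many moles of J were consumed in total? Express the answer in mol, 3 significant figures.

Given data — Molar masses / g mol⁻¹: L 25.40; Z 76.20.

n(L) = 45.9 / 25.40 = 1.807 mol
n(Z) = 165 / 76.20 = 2.165 mol
n(J) via (i) = (1/2)×1.807 = 0.9035 mol
n(J) via (ii) = (3/2)×2.165 = 3.248 mol
total n(J) = 0.9035 + 3.248 = 4.152 mol

4.15 mol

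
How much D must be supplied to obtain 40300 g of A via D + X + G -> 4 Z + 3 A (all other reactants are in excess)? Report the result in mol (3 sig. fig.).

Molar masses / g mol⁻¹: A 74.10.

n(A) = 40300 / 74.10 = 543.9 mol
n(D) = (1/3) × 543.9 = 181.3 mol

181 mol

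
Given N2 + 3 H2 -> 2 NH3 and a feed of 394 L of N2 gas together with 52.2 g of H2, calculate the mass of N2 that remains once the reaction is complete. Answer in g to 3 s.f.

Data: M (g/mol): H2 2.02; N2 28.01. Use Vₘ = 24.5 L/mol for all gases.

n(N2) = 394.0 / 24.5 = 16.08 mol
n(H2) = 52.20 / 2.02 = 25.84 mol
n/ν → N2: 16.08, H2: 8.613; H2 is limiting.
N2 consumed = (1/3) × 25.84 = 8.613 mol
N2 remaining = 16.08 − 8.613 = 7.467 mol
mass = 7.467 × 28.01 = 209.2 g

209 g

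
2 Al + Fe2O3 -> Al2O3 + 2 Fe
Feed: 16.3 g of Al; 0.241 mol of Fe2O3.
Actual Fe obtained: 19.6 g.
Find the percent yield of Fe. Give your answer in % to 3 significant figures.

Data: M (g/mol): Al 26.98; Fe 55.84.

72.8 %

n(Al) = 16.30 / 26.98 = 0.6042 mol
n(Fe2O3) = 0.2410 mol
n/ν for Al = 0.6042/2 = 0.3021
n/ν for Fe2O3 = 0.2410/1 = 0.2410
Smallest n/ν is Fe2O3 → limiting reagent.
theoretical n(Fe) = (2/1) × 0.2410 = 0.4820 mol → 26.91 g
% yield = 19.6 / 26.91 × 100 = 72.84 %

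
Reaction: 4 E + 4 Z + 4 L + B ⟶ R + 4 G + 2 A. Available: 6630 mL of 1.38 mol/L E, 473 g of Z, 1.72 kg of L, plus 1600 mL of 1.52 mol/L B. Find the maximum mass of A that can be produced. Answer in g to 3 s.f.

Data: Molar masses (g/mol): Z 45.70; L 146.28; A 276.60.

n(E) = 1.38 × 6630/1000 = 9.149 mol
n(Z) = 473.0 / 45.70 = 10.35 mol
n(L) = 1.720×1000 / 146.28 = 11.76 mol
n(B) = 1.52 × 1600/1000 = 2.432 mol
n/ν for E = 9.149/4 = 2.287
n/ν for Z = 10.35/4 = 2.588
n/ν for L = 11.76/4 = 2.940
n/ν for B = 2.432/1 = 2.432
Smallest n/ν is E → limiting reagent.
n(A) = (2/4) × 9.149 = 4.575 mol
mass = 4.575 × 276.60 = 1265 g

1270 g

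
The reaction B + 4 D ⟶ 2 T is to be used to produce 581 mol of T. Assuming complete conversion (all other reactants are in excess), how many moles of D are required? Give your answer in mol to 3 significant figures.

1160 mol

n(T) = 581.0 mol
n(D) = (4/2) × 581.0 = 1162 mol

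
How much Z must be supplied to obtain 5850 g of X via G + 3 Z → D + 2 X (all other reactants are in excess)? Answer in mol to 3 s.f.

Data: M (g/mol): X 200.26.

43.8 mol

n(X) = 5850 / 200.26 = 29.21 mol
n(Z) = (3/2) × 29.21 = 43.82 mol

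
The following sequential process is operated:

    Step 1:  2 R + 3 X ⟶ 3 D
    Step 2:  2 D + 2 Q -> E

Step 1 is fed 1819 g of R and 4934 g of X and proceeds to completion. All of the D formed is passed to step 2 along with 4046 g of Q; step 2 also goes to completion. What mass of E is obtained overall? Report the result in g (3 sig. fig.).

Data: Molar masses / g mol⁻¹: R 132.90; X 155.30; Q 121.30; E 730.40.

Step 1:
n(R) = 1819 / 132.90 = 13.69 mol
n(X) = 4934 / 155.30 = 31.77 mol
n/ν for R = 13.69/2 = 6.845
n/ν for X = 31.77/3 = 10.59
Smallest n/ν is R → limiting reagent.
n(D) produced = (3/2) × 13.69 = 20.54 mol
Step 2:
n(D) available = 20.54 mol
n(Q) = 4046 / 121.30 = 33.36 mol
n/ν for D = 20.54/2 = 10.27
n/ν for Q = 33.36/2 = 16.68
Smallest n/ν is D → limiting reagent.
n(E) = (1/2) × 20.54 = 10.27 mol
mass = 10.27 × 730.40 = 7501 g

7500 g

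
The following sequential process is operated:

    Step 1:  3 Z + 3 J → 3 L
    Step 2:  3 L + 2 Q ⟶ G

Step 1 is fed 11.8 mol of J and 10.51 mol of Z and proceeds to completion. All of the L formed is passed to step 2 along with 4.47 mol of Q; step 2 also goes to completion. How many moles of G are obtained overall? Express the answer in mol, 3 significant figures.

Step 1:
n(J) = 11.80 mol
n(Z) = 10.51 mol
n/ν for J = 11.80/3 = 3.933
n/ν for Z = 10.51/3 = 3.503
Smallest n/ν is Z → limiting reagent.
n(L) produced = (3/3) × 10.51 = 10.51 mol
Step 2:
n(L) available = 10.51 mol
n(Q) = 4.470 mol
n/ν for L = 10.51/3 = 3.503
n/ν for Q = 4.470/2 = 2.235
Smallest n/ν is Q → limiting reagent.
n(G) = (1/2) × 4.470 = 2.235 mol

2.24 mol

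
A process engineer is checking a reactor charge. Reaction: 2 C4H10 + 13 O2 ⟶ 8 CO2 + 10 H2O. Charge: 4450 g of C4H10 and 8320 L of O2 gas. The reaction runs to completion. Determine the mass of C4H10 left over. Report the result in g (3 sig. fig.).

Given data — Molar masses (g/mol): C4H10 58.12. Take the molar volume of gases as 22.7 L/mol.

n(C4H10) = 4450 / 58.12 = 76.57 mol
n(O2) = 8320 / 22.7 = 366.5 mol
n/ν for C4H10 = 76.57/2 = 38.29
n/ν for O2 = 366.5/13 = 28.19
Smallest n/ν is O2 → limiting reagent.
C4H10 consumed = (2/13) × 366.5 = 56.38 mol
C4H10 remaining = 76.57 − 56.38 = 20.19 mol
mass = 20.19 × 58.12 = 1173 g

1170 g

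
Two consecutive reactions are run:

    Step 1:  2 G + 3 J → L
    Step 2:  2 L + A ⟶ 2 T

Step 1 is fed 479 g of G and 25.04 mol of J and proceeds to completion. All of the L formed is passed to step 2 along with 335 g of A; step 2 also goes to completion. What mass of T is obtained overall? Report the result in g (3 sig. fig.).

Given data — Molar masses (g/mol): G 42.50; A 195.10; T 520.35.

1790 g

Step 1:
n(G) = 479.0 / 42.50 = 11.27 mol
n(J) = 25.04 mol
n/ν for G = 11.27/2 = 5.635
n/ν for J = 25.04/3 = 8.347
Smallest n/ν is G → limiting reagent.
n(L) produced = (1/2) × 11.27 = 5.635 mol
Step 2:
n(L) available = 5.635 mol
n(A) = 335.0 / 195.10 = 1.717 mol
n/ν for L = 5.635/2 = 2.818
n/ν for A = 1.717/1 = 1.717
Smallest n/ν is A → limiting reagent.
n(T) = (2/1) × 1.717 = 3.434 mol
mass = 3.434 × 520.35 = 1787 g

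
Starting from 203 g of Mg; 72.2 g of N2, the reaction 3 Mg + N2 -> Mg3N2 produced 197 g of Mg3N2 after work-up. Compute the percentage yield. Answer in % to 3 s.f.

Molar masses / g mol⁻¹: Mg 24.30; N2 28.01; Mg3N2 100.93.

75.7 %

n(Mg) = 203.0 / 24.30 = 8.354 mol
n(N2) = 72.20 / 28.01 = 2.578 mol
n/ν for Mg = 8.354/3 = 2.785
n/ν for N2 = 2.578/1 = 2.578
Smallest n/ν is N2 → limiting reagent.
theoretical n(Mg3N2) = (1/1) × 2.578 = 2.578 mol → 260.2 g
% yield = 197 / 260.2 × 100 = 75.71 %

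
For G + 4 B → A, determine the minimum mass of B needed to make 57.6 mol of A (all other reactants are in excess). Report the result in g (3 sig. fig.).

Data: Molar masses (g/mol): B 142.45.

32800 g

n(A) = 57.60 mol
n(B) = (4/1) × 57.60 = 230.4 mol
mass = 230.4 × 142.45 = 32820 g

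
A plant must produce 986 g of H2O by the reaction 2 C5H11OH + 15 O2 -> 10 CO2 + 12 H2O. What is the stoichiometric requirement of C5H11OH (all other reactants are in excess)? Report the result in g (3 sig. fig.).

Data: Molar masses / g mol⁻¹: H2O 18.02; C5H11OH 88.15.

804 g

n(H2O) = 986 / 18.02 = 54.72 mol
n(C5H11OH) = (2/12) × 54.72 = 9.120 mol
mass = 9.120 × 88.15 = 803.9 g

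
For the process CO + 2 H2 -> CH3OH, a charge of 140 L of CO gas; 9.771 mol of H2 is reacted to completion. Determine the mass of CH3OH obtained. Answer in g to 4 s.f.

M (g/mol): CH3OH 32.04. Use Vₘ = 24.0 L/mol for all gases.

n(CO) = 140.0 / 24.0 = 5.833 mol
n(H2) = 9.771 mol
n/ν → CO: 5.833, H2: 4.886; H2 is limiting.
n(CH3OH) = (1/2) × 9.771 = 4.886 mol
mass = 4.886 × 32.04 = 156.5 g

156.5 g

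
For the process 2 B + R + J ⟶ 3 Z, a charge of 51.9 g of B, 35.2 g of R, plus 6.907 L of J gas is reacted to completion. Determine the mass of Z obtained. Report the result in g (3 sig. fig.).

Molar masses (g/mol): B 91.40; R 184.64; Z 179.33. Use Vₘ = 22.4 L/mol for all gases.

103 g

n(B) = 51.90 / 91.40 = 0.5678 mol
n(R) = 35.20 / 184.64 = 0.1906 mol
n(J) = 6.907 / 22.4 = 0.3083 mol
n/ν for B = 0.5678/2 = 0.2839
n/ν for R = 0.1906/1 = 0.1906
n/ν for J = 0.3083/1 = 0.3083
Smallest n/ν is R → limiting reagent.
n(Z) = (3/1) × 0.1906 = 0.5718 mol
mass = 0.5718 × 179.33 = 102.5 g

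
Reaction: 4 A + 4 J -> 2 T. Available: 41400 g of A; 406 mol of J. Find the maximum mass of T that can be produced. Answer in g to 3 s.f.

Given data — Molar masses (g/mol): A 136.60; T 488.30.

n(A) = 41400 / 136.60 = 303.1 mol
n(J) = 406.0 mol
n/ν → A: 75.78, J: 101.5; A is limiting.
n(T) = (2/4) × 303.1 = 151.6 mol
mass = 151.6 × 488.30 = 74030 g

74000 g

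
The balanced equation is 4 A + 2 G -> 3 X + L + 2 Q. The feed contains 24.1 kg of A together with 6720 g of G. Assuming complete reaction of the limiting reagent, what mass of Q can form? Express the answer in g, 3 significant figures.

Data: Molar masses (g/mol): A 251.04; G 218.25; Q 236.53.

7280 g

n(A) = 24.10×1000 / 251.04 = 96.00 mol
n(G) = 6720 / 218.25 = 30.79 mol
n/ν → A: 24.00, G: 15.40; G is limiting.
n(Q) = (2/2) × 30.79 = 30.79 mol
mass = 30.79 × 236.53 = 7283 g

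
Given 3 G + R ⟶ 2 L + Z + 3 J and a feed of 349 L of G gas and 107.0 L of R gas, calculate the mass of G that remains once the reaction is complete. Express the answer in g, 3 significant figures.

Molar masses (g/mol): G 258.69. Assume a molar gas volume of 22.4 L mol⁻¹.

n(G) = 349.0 / 22.4 = 15.58 mol
n(R) = 107.0 / 22.4 = 4.777 mol
n/ν → G: 5.193, R: 4.777; R is limiting.
G consumed = (3/1) × 4.777 = 14.33 mol
G remaining = 15.58 − 14.33 = 1.250 mol
mass = 1.250 × 258.69 = 323.4 g

323 g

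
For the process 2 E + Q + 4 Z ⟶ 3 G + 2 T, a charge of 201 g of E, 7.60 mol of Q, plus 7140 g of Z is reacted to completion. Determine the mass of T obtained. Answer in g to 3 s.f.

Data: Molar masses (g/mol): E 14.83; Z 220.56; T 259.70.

3520 g

n(E) = 201.0 / 14.83 = 13.55 mol
n(Q) = 7.600 mol
n(Z) = 7140 / 220.56 = 32.37 mol
n/ν for E = 13.55/2 = 6.775
n/ν for Q = 7.600/1 = 7.600
n/ν for Z = 32.37/4 = 8.093
Smallest n/ν is E → limiting reagent.
n(T) = (2/2) × 13.55 = 13.55 mol
mass = 13.55 × 259.70 = 3519 g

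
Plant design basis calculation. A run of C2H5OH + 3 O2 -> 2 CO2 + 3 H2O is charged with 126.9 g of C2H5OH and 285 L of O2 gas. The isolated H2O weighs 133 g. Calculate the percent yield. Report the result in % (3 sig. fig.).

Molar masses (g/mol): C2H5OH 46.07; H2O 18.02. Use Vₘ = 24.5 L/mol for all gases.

n(C2H5OH) = 126.9 / 46.07 = 2.755 mol
n(O2) = 285.0 / 24.5 = 11.63 mol
n/ν for C2H5OH = 2.755/1 = 2.755
n/ν for O2 = 11.63/3 = 3.877
Smallest n/ν is C2H5OH → limiting reagent.
theoretical n(H2O) = (3/1) × 2.755 = 8.265 mol → 148.9 g
% yield = 133 / 148.9 × 100 = 89.32 %

89.3 %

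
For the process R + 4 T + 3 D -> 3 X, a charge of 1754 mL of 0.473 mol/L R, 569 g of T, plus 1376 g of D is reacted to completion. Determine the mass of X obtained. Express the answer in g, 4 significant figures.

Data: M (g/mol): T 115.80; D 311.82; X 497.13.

n(R) = 0.473 × 1754/1000 = 0.8296 mol
n(T) = 569.0 / 115.80 = 4.914 mol
n(D) = 1376 / 311.82 = 4.413 mol
n/ν for R = 0.8296/1 = 0.8296
n/ν for T = 4.914/4 = 1.229
n/ν for D = 4.413/3 = 1.471
Smallest n/ν is R → limiting reagent.
n(X) = (3/1) × 0.8296 = 2.489 mol
mass = 2.489 × 497.13 = 1237 g

1237 g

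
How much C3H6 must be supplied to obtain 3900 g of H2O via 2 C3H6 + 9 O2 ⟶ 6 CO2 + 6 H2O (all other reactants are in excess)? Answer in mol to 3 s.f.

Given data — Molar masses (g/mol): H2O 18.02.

n(H2O) = 3900 / 18.02 = 216.4 mol
n(C3H6) = (2/6) × 216.4 = 72.13 mol

72.1 mol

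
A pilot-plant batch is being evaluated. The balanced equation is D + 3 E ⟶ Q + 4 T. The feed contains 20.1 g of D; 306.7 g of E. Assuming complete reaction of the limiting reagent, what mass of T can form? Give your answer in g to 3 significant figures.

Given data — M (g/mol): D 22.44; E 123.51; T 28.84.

n(D) = 20.10 / 22.44 = 0.8957 mol
n(E) = 306.7 / 123.51 = 2.483 mol
n/ν for D = 0.8957/1 = 0.8957
n/ν for E = 2.483/3 = 0.8277
Smallest n/ν is E → limiting reagent.
n(T) = (4/3) × 2.483 = 3.311 mol
mass = 3.311 × 28.84 = 95.49 g

95.5 g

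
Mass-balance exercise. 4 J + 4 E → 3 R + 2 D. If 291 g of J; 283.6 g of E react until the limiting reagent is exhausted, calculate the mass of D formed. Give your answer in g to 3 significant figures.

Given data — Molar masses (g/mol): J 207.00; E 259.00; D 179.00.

98.0 g

n(J) = 291.0 / 207.00 = 1.406 mol
n(E) = 283.6 / 259.00 = 1.095 mol
n/ν → J: 0.3515, E: 0.2738; E is limiting.
n(D) = (2/4) × 1.095 = 0.5475 mol
mass = 0.5475 × 179.00 = 98.00 g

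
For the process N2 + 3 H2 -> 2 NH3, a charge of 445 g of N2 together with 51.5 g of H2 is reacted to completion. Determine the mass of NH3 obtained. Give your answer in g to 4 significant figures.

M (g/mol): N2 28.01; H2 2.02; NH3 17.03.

n(N2) = 445.0 / 28.01 = 15.89 mol
n(H2) = 51.50 / 2.02 = 25.50 mol
n/ν for N2 = 15.89/1 = 15.89
n/ν for H2 = 25.50/3 = 8.500
Smallest n/ν is H2 → limiting reagent.
n(NH3) = (2/3) × 25.50 = 17.00 mol
mass = 17.00 × 17.03 = 289.5 g

289.5 g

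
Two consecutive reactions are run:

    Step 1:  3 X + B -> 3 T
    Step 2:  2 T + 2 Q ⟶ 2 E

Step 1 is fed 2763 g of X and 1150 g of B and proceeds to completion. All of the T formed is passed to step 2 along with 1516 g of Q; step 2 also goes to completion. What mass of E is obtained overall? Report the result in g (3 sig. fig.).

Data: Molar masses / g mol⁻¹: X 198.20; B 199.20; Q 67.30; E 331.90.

4630 g

Step 1:
n(X) = 2763 / 198.20 = 13.94 mol
n(B) = 1150 / 199.20 = 5.773 mol
n/ν for X = 13.94/3 = 4.647
n/ν for B = 5.773/1 = 5.773
Smallest n/ν is X → limiting reagent.
n(T) produced = (3/3) × 13.94 = 13.94 mol
Step 2:
n(T) available = 13.94 mol
n(Q) = 1516 / 67.30 = 22.53 mol
n/ν for T = 13.94/2 = 6.970
n/ν for Q = 22.53/2 = 11.27
Smallest n/ν is T → limiting reagent.
n(E) = (2/2) × 13.94 = 13.94 mol
mass = 13.94 × 331.90 = 4627 g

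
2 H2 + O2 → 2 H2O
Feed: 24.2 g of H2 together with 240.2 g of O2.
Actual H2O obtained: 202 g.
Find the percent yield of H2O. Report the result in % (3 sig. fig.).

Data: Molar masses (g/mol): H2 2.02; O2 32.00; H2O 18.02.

93.6 %

n(H2) = 24.20 / 2.02 = 11.98 mol
n(O2) = 240.2 / 32.00 = 7.506 mol
n/ν for H2 = 11.98/2 = 5.990
n/ν for O2 = 7.506/1 = 7.506
Smallest n/ν is H2 → limiting reagent.
theoretical n(H2O) = (2/2) × 11.98 = 11.98 mol → 215.9 g
% yield = 202 / 215.9 × 100 = 93.56 %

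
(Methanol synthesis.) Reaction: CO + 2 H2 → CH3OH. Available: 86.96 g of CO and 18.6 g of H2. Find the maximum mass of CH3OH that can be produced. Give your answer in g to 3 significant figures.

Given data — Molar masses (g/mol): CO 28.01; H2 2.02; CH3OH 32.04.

n(CO) = 86.96 / 28.01 = 3.105 mol
n(H2) = 18.60 / 2.02 = 9.208 mol
n/ν for CO = 3.105/1 = 3.105
n/ν for H2 = 9.208/2 = 4.604
Smallest n/ν is CO → limiting reagent.
n(CH3OH) = (1/1) × 3.105 = 3.105 mol
mass = 3.105 × 32.04 = 99.48 g

99.5 g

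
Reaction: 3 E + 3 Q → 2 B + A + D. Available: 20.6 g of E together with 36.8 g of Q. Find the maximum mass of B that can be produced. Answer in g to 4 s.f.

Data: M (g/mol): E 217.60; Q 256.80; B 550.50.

34.74 g

n(E) = 20.60 / 217.60 = 0.09467 mol
n(Q) = 36.80 / 256.80 = 0.1433 mol
n/ν → E: 0.03156, Q: 0.04777; E is limiting.
n(B) = (2/3) × 0.09467 = 0.06311 mol
mass = 0.06311 × 550.50 = 34.74 g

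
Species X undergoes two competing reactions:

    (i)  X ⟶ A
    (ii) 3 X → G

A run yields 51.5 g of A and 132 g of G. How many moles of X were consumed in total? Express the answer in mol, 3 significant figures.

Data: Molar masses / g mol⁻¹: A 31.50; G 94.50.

5.83 mol

n(A) = 51.5 / 31.50 = 1.635 mol
n(G) = 132 / 94.50 = 1.397 mol
n(X) via (i) = (1/1)×1.635 = 1.635 mol
n(X) via (ii) = (3/1)×1.397 = 4.191 mol
total n(X) = 1.635 + 4.191 = 5.826 mol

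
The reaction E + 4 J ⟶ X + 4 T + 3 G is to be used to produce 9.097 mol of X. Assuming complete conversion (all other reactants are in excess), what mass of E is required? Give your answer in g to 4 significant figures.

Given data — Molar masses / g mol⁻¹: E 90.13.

819.9 g

n(X) = 9.097 mol
n(E) = (1/1) × 9.097 = 9.097 mol
mass = 9.097 × 90.13 = 819.9 g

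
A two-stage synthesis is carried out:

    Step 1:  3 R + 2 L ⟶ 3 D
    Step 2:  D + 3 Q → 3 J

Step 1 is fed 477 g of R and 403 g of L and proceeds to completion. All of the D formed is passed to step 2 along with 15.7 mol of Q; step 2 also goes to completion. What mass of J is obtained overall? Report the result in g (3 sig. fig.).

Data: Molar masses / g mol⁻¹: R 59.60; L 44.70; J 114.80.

Step 1:
n(R) = 477.0 / 59.60 = 8.003 mol
n(L) = 403.0 / 44.70 = 9.016 mol
n/ν → R: 2.668, L: 4.508; R is limiting.
n(D) produced = (3/3) × 8.003 = 8.003 mol
Step 2:
n(D) available = 8.003 mol
n(Q) = 15.70 mol
n/ν → D: 8.003, Q: 5.233; Q is limiting.
n(J) = (3/3) × 15.70 = 15.70 mol
mass = 15.70 × 114.80 = 1802 g

1800 g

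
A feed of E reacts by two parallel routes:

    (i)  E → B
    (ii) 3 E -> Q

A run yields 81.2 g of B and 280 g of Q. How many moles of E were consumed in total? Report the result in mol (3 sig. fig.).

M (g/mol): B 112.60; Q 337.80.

n(B) = 81.2 / 112.60 = 0.7211 mol
n(Q) = 280 / 337.80 = 0.8289 mol
n(E) via (i) = (1/1)×0.7211 = 0.7211 mol
n(E) via (ii) = (3/1)×0.8289 = 2.487 mol
total n(E) = 0.7211 + 2.487 = 3.208 mol

3.21 mol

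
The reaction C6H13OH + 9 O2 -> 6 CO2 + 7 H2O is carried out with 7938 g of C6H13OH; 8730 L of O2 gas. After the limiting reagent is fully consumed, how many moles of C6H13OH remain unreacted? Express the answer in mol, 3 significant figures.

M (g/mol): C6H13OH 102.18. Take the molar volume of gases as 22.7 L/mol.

n(C6H13OH) = 7938 / 102.18 = 77.69 mol
n(O2) = 8730 / 22.7 = 384.6 mol
n/ν for C6H13OH = 77.69/1 = 77.69
n/ν for O2 = 384.6/9 = 42.73
Smallest n/ν is O2 → limiting reagent.
C6H13OH consumed = (1/9) × 384.6 = 42.73 mol
C6H13OH remaining = 77.69 − 42.73 = 34.96 mol

35.0 mol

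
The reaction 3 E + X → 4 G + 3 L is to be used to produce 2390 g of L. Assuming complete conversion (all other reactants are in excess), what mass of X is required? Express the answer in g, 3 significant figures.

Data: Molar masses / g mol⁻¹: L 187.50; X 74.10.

315 g

n(L) = 2390 / 187.50 = 12.75 mol
n(X) = (1/3) × 12.75 = 4.250 mol
mass = 4.250 × 74.10 = 314.9 g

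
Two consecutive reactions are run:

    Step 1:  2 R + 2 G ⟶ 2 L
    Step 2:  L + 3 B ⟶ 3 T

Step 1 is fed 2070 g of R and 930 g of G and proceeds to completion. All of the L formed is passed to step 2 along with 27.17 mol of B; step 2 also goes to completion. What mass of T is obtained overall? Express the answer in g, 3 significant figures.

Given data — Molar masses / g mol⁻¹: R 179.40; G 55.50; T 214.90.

5840 g

Step 1:
n(R) = 2070 / 179.40 = 11.54 mol
n(G) = 930.0 / 55.50 = 16.76 mol
n/ν → R: 5.770, G: 8.380; R is limiting.
n(L) produced = (2/2) × 11.54 = 11.54 mol
Step 2:
n(L) available = 11.54 mol
n(B) = 27.17 mol
n/ν → L: 11.54, B: 9.057; B is limiting.
n(T) = (3/3) × 27.17 = 27.17 mol
mass = 27.17 × 214.90 = 5839 g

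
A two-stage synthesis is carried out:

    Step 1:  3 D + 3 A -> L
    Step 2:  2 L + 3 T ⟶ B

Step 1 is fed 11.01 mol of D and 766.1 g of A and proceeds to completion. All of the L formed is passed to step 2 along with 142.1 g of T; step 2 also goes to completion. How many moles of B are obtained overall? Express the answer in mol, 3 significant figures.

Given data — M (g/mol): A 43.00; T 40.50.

Step 1:
n(D) = 11.01 mol
n(A) = 766.1 / 43.00 = 17.82 mol
n/ν for D = 11.01/3 = 3.670
n/ν for A = 17.82/3 = 5.940
Smallest n/ν is D → limiting reagent.
n(L) produced = (1/3) × 11.01 = 3.670 mol
Step 2:
n(L) available = 3.670 mol
n(T) = 142.1 / 40.50 = 3.509 mol
n/ν for L = 3.670/2 = 1.835
n/ν for T = 3.509/3 = 1.170
Smallest n/ν is T → limiting reagent.
n(B) = (1/3) × 3.509 = 1.170 mol

1.17 mol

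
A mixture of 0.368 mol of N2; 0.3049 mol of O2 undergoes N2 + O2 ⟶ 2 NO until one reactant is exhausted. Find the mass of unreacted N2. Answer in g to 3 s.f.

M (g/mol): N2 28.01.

n(N2) = 0.3680 mol
n(O2) = 0.3049 mol
n/ν for N2 = 0.3680/1 = 0.3680
n/ν for O2 = 0.3049/1 = 0.3049
Smallest n/ν is O2 → limiting reagent.
N2 consumed = (1/1) × 0.3049 = 0.3049 mol
N2 remaining = 0.3680 − 0.3049 = 0.06310 mol
mass = 0.06310 × 28.01 = 1.767 g

1.77 g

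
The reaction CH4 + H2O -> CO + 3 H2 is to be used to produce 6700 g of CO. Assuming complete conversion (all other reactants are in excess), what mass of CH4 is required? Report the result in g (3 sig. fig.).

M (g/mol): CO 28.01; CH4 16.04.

n(CO) = 6700 / 28.01 = 239.2 mol
n(CH4) = (1/1) × 239.2 = 239.2 mol
mass = 239.2 × 16.04 = 3837 g

3840 g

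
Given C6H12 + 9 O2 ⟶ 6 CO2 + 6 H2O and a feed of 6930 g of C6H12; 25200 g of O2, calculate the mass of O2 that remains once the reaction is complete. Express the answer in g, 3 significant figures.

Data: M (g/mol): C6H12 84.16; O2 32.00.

n(C6H12) = 6930 / 84.16 = 82.34 mol
n(O2) = 25200 / 32.00 = 787.5 mol
n/ν for C6H12 = 82.34/1 = 82.34
n/ν for O2 = 787.5/9 = 87.50
Smallest n/ν is C6H12 → limiting reagent.
O2 consumed = (9/1) × 82.34 = 741.1 mol
O2 remaining = 787.5 − 741.1 = 46.40 mol
mass = 46.40 × 32.00 = 1485 g

1490 g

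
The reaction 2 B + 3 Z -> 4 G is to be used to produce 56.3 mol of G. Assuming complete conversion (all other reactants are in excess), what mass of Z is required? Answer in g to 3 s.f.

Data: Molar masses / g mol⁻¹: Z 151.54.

n(G) = 56.30 mol
n(Z) = (3/4) × 56.30 = 42.23 mol
mass = 42.23 × 151.54 = 6400 g

6400 g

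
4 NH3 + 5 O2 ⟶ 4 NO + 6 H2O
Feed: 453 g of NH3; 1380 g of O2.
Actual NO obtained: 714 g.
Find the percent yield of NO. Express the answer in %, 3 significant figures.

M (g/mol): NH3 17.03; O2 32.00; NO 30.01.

89.4 %

n(NH3) = 453.0 / 17.03 = 26.60 mol
n(O2) = 1380 / 32.00 = 43.13 mol
n/ν for NH3 = 26.60/4 = 6.650
n/ν for O2 = 43.13/5 = 8.626
Smallest n/ν is NH3 → limiting reagent.
theoretical n(NO) = (4/4) × 26.60 = 26.60 mol → 798.3 g
% yield = 714 / 798.3 × 100 = 89.44 %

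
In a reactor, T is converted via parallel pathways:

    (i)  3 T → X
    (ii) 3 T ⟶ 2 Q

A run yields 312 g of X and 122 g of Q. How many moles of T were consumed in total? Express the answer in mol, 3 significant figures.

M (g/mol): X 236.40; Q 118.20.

5.51 mol

n(X) = 312 / 236.40 = 1.320 mol
n(Q) = 122 / 118.20 = 1.032 mol
n(T) via (i) = (3/1)×1.320 = 3.960 mol
n(T) via (ii) = (3/2)×1.032 = 1.548 mol
total n(T) = 3.960 + 1.548 = 5.508 mol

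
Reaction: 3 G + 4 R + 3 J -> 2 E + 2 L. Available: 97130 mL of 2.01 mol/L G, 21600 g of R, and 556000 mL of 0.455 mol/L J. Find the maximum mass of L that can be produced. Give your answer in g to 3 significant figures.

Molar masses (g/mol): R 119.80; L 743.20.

67000 g

n(G) = 2.01 × 97130/1000 = 195.2 mol
n(R) = 21600 / 119.80 = 180.3 mol
n(J) = 0.455 × 556000/1000 = 253.0 mol
n/ν for G = 195.2/3 = 65.07
n/ν for R = 180.3/4 = 45.08
n/ν for J = 253.0/3 = 84.33
Smallest n/ν is R → limiting reagent.
n(L) = (2/4) × 180.3 = 90.15 mol
mass = 90.15 × 743.20 = 67000 g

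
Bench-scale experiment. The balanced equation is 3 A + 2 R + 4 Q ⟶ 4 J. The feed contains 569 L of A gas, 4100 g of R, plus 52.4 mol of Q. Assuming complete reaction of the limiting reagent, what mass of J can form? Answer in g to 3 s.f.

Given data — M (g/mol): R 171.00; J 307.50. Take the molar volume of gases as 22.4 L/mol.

10400 g

n(A) = 569.0 / 22.4 = 25.40 mol
n(R) = 4100 / 171.00 = 23.98 mol
n(Q) = 52.40 mol
n/ν for A = 25.40/3 = 8.467
n/ν for R = 23.98/2 = 11.99
n/ν for Q = 52.40/4 = 13.10
Smallest n/ν is A → limiting reagent.
n(J) = (4/3) × 25.40 = 33.87 mol
mass = 33.87 × 307.50 = 10420 g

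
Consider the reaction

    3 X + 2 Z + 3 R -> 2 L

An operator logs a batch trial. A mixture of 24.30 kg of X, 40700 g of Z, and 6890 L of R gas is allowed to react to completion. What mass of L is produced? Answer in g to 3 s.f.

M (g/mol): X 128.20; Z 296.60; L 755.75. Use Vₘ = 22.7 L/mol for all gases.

n(X) = 24.30×1000 / 128.20 = 189.5 mol
n(Z) = 40700 / 296.60 = 137.2 mol
n(R) = 6890 / 22.7 = 303.5 mol
n/ν → X: 63.17, Z: 68.60, R: 101.2; X is limiting.
n(L) = (2/3) × 189.5 = 126.3 mol
mass = 126.3 × 755.75 = 95450 g

95500 g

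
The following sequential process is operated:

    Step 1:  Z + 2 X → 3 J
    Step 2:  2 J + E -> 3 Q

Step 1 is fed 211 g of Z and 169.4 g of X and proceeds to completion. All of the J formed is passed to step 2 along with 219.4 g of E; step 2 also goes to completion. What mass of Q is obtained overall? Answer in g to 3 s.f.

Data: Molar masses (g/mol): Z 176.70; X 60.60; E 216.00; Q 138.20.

Step 1:
n(Z) = 211.0 / 176.70 = 1.194 mol
n(X) = 169.4 / 60.60 = 2.795 mol
n/ν for Z = 1.194/1 = 1.194
n/ν for X = 2.795/2 = 1.398
Smallest n/ν is Z → limiting reagent.
n(J) produced = (3/1) × 1.194 = 3.582 mol
Step 2:
n(J) available = 3.582 mol
n(E) = 219.4 / 216.00 = 1.016 mol
n/ν for J = 3.582/2 = 1.791
n/ν for E = 1.016/1 = 1.016
Smallest n/ν is E → limiting reagent.
n(Q) = (3/1) × 1.016 = 3.048 mol
mass = 3.048 × 138.20 = 421.2 g

421 g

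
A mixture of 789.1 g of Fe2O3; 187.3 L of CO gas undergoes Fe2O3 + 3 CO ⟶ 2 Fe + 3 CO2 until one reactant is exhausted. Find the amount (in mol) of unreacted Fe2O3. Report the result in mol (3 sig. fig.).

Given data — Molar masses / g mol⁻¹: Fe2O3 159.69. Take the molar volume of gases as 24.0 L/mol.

2.34 mol

n(Fe2O3) = 789.1 / 159.69 = 4.941 mol
n(CO) = 187.3 / 24.0 = 7.804 mol
n/ν for Fe2O3 = 4.941/1 = 4.941
n/ν for CO = 7.804/3 = 2.601
Smallest n/ν is CO → limiting reagent.
Fe2O3 consumed = (1/3) × 7.804 = 2.601 mol
Fe2O3 remaining = 4.941 − 2.601 = 2.340 mol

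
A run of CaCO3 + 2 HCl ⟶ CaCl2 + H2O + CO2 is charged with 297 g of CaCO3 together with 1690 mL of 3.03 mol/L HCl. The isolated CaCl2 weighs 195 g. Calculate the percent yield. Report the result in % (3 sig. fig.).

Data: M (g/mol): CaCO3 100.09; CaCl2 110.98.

n(CaCO3) = 297.0 / 100.09 = 2.967 mol
n(HCl) = 3.03 × 1690/1000 = 5.121 mol
n/ν for CaCO3 = 2.967/1 = 2.967
n/ν for HCl = 5.121/2 = 2.561
Smallest n/ν is HCl → limiting reagent.
theoretical n(CaCl2) = (1/2) × 5.121 = 2.561 mol → 284.2 g
% yield = 195 / 284.2 × 100 = 68.61 %

68.6 %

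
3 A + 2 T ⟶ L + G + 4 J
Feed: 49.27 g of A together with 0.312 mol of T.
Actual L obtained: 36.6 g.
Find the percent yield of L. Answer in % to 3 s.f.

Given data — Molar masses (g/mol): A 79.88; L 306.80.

76.5 %

n(A) = 49.27 / 79.88 = 0.6168 mol
n(T) = 0.3120 mol
n/ν → A: 0.2056, T: 0.1560; T is limiting.
theoretical n(L) = (1/2) × 0.3120 = 0.1560 mol → 47.86 g
% yield = 36.6 / 47.86 × 100 = 76.47 %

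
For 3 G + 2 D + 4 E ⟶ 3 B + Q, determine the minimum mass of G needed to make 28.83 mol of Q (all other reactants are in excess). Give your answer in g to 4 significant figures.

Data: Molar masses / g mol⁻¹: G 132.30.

n(Q) = 28.83 mol
n(G) = (3/1) × 28.83 = 86.49 mol
mass = 86.49 × 132.30 = 11440 g

11440 g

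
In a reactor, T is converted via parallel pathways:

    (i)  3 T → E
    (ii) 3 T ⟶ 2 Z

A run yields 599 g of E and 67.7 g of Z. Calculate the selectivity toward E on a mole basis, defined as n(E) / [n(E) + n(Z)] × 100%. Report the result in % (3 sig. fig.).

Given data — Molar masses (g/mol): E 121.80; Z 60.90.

81.6 %

n(E) = 599 / 121.80 = 4.918 mol
n(Z) = 67.7 / 60.90 = 1.112 mol
selectivity = 4.918/(4.918+1.112) × 100 = 81.56 %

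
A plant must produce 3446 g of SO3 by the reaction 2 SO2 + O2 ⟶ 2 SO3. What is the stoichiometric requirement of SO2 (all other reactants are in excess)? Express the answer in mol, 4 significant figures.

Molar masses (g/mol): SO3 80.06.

n(SO3) = 3446 / 80.06 = 43.04 mol
n(SO2) = (2/2) × 43.04 = 43.04 mol

43.04 mol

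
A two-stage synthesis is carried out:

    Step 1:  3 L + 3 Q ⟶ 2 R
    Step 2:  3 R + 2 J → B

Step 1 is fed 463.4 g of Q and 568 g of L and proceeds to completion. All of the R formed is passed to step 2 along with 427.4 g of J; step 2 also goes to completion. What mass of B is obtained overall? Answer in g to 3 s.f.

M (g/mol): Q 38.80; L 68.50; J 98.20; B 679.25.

1250 g

Step 1:
n(Q) = 463.4 / 38.80 = 11.94 mol
n(L) = 568.0 / 68.50 = 8.292 mol
n/ν for Q = 11.94/3 = 3.980
n/ν for L = 8.292/3 = 2.764
Smallest n/ν is L → limiting reagent.
n(R) produced = (2/3) × 8.292 = 5.528 mol
Step 2:
n(R) available = 5.528 mol
n(J) = 427.4 / 98.20 = 4.352 mol
n/ν for R = 5.528/3 = 1.843
n/ν for J = 4.352/2 = 2.176
Smallest n/ν is R → limiting reagent.
n(B) = (1/3) × 5.528 = 1.843 mol
mass = 1.843 × 679.25 = 1252 g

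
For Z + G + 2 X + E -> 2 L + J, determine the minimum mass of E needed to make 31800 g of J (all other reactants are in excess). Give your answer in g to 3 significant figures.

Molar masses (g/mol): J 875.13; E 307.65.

11200 g

n(J) = 31800 / 875.13 = 36.34 mol
n(E) = (1/1) × 36.34 = 36.34 mol
mass = 36.34 × 307.65 = 11180 g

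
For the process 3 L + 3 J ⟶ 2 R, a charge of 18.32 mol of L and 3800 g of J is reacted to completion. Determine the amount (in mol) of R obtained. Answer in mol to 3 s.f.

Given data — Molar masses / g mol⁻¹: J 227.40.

11.1 mol

n(L) = 18.32 mol
n(J) = 3800 / 227.40 = 16.71 mol
n/ν for L = 18.32/3 = 6.107
n/ν for J = 16.71/3 = 5.570
Smallest n/ν is J → limiting reagent.
n(R) = (2/3) × 16.71 = 11.14 mol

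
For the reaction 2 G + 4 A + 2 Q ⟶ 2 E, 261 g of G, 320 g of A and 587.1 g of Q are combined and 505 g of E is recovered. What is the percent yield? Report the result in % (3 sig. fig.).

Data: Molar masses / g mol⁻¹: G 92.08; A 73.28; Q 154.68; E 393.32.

n(G) = 261.0 / 92.08 = 2.834 mol
n(A) = 320.0 / 73.28 = 4.367 mol
n(Q) = 587.1 / 154.68 = 3.796 mol
n/ν → G: 1.417, A: 1.092, Q: 1.898; A is limiting.
theoretical n(E) = (2/4) × 4.367 = 2.184 mol → 859.0 g
% yield = 505 / 859.0 × 100 = 58.79 %

58.8 %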